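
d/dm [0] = 0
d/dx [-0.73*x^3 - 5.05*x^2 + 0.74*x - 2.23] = -2.19*x^2 - 10.1*x + 0.74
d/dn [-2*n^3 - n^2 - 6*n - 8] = -6*n^2 - 2*n - 6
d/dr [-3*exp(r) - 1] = -3*exp(r)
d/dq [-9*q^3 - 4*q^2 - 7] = q*(-27*q - 8)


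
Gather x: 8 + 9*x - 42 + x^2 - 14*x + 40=x^2 - 5*x + 6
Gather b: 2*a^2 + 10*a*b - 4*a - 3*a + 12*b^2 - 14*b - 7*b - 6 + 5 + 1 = 2*a^2 - 7*a + 12*b^2 + b*(10*a - 21)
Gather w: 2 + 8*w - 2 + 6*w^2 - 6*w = 6*w^2 + 2*w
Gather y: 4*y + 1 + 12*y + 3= 16*y + 4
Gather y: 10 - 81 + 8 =-63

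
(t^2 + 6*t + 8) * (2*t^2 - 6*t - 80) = 2*t^4 + 6*t^3 - 100*t^2 - 528*t - 640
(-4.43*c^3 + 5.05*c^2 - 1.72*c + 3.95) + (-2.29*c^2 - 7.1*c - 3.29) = -4.43*c^3 + 2.76*c^2 - 8.82*c + 0.66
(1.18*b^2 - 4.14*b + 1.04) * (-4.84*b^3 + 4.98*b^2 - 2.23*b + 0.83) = -5.7112*b^5 + 25.914*b^4 - 28.2822*b^3 + 15.3908*b^2 - 5.7554*b + 0.8632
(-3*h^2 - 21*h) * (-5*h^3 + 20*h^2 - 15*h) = 15*h^5 + 45*h^4 - 375*h^3 + 315*h^2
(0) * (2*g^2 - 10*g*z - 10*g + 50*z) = 0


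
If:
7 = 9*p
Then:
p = 7/9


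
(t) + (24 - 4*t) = 24 - 3*t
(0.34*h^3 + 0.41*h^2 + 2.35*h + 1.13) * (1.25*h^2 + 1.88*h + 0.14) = 0.425*h^5 + 1.1517*h^4 + 3.7559*h^3 + 5.8879*h^2 + 2.4534*h + 0.1582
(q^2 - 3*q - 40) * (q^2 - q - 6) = q^4 - 4*q^3 - 43*q^2 + 58*q + 240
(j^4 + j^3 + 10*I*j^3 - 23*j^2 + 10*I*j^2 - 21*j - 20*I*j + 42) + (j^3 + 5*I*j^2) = j^4 + 2*j^3 + 10*I*j^3 - 23*j^2 + 15*I*j^2 - 21*j - 20*I*j + 42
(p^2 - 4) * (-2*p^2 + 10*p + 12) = -2*p^4 + 10*p^3 + 20*p^2 - 40*p - 48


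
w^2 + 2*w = w*(w + 2)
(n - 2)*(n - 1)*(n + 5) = n^3 + 2*n^2 - 13*n + 10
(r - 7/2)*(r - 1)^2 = r^3 - 11*r^2/2 + 8*r - 7/2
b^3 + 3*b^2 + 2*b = b*(b + 1)*(b + 2)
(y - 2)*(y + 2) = y^2 - 4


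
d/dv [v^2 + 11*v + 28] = 2*v + 11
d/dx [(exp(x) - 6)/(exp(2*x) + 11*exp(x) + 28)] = (-(exp(x) - 6)*(2*exp(x) + 11) + exp(2*x) + 11*exp(x) + 28)*exp(x)/(exp(2*x) + 11*exp(x) + 28)^2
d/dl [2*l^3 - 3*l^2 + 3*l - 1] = 6*l^2 - 6*l + 3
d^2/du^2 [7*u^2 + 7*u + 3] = 14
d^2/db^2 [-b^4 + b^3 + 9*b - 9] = 6*b*(1 - 2*b)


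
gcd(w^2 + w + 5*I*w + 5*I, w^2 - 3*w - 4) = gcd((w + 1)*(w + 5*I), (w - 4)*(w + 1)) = w + 1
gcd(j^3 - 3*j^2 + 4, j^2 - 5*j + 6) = j - 2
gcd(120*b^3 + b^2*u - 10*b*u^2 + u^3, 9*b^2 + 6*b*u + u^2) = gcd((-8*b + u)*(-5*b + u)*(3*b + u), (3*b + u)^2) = 3*b + u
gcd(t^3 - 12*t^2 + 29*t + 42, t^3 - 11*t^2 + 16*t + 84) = t^2 - 13*t + 42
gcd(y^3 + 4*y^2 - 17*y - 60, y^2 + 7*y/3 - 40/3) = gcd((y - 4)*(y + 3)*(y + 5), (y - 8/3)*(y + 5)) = y + 5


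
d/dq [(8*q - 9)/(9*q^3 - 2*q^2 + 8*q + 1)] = (-144*q^3 + 259*q^2 - 36*q + 80)/(81*q^6 - 36*q^5 + 148*q^4 - 14*q^3 + 60*q^2 + 16*q + 1)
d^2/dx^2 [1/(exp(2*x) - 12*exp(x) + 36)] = 4*(exp(x) + 3)*exp(x)/(exp(4*x) - 24*exp(3*x) + 216*exp(2*x) - 864*exp(x) + 1296)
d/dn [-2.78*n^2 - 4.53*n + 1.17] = -5.56*n - 4.53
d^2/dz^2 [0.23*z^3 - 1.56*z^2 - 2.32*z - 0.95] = 1.38*z - 3.12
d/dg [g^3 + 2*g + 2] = 3*g^2 + 2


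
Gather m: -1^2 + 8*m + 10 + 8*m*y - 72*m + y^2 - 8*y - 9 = m*(8*y - 64) + y^2 - 8*y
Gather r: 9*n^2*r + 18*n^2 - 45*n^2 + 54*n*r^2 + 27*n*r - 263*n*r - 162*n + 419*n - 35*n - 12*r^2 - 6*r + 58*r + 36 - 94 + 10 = -27*n^2 + 222*n + r^2*(54*n - 12) + r*(9*n^2 - 236*n + 52) - 48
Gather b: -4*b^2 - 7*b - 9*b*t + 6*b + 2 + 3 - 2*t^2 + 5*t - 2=-4*b^2 + b*(-9*t - 1) - 2*t^2 + 5*t + 3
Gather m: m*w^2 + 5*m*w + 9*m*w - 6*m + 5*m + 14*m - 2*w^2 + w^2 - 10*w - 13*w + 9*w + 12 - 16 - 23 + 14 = m*(w^2 + 14*w + 13) - w^2 - 14*w - 13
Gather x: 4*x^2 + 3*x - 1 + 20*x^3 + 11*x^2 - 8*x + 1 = 20*x^3 + 15*x^2 - 5*x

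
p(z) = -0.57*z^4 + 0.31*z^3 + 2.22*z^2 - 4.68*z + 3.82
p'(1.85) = -7.72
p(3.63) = -68.06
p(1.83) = -1.80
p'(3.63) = -85.37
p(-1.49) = 11.89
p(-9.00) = -3740.00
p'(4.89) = -227.33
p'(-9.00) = 1692.81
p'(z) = -2.28*z^3 + 0.93*z^2 + 4.44*z - 4.68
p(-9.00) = -3740.00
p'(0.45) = -2.70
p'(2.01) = -10.51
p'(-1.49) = -1.69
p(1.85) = -1.95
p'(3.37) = -66.42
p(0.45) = 2.17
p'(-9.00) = 1692.81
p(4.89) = -255.65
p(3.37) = -48.39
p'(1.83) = -7.41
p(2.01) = -3.40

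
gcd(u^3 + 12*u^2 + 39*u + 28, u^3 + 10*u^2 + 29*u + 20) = u^2 + 5*u + 4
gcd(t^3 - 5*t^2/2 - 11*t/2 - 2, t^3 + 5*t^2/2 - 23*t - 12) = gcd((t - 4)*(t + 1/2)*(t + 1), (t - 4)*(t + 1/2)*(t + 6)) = t^2 - 7*t/2 - 2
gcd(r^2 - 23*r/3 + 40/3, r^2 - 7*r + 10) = r - 5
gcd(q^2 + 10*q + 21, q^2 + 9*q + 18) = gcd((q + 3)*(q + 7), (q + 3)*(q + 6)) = q + 3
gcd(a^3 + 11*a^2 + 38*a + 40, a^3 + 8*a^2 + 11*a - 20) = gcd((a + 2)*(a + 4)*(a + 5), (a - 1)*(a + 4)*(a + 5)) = a^2 + 9*a + 20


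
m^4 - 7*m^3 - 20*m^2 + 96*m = m*(m - 8)*(m - 3)*(m + 4)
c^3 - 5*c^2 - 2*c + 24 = (c - 4)*(c - 3)*(c + 2)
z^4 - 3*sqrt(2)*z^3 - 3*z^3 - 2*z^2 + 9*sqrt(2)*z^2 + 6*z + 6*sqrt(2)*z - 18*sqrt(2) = (z - 3)*(z - 3*sqrt(2))*(z - sqrt(2))*(z + sqrt(2))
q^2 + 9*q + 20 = (q + 4)*(q + 5)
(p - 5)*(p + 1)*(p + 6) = p^3 + 2*p^2 - 29*p - 30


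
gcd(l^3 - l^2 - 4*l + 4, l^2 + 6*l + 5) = 1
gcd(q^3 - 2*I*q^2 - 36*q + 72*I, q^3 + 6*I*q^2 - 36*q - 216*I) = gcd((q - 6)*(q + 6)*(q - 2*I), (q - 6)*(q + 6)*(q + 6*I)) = q^2 - 36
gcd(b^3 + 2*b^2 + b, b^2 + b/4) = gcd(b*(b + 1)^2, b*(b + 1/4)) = b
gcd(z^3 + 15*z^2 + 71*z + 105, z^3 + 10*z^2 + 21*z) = z^2 + 10*z + 21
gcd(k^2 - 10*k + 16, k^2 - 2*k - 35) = 1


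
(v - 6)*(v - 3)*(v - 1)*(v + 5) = v^4 - 5*v^3 - 23*v^2 + 117*v - 90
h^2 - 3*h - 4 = (h - 4)*(h + 1)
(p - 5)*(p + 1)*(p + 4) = p^3 - 21*p - 20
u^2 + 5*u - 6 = (u - 1)*(u + 6)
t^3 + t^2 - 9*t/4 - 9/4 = (t - 3/2)*(t + 1)*(t + 3/2)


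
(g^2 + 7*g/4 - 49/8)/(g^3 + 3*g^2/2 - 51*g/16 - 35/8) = 2*(2*g + 7)/(4*g^2 + 13*g + 10)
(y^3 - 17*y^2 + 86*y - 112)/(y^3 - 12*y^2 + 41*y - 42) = (y - 8)/(y - 3)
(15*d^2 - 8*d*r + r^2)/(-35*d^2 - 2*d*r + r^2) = (-15*d^2 + 8*d*r - r^2)/(35*d^2 + 2*d*r - r^2)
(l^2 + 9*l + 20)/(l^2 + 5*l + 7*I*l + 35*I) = (l + 4)/(l + 7*I)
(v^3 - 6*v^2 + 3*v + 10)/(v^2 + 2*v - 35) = (v^2 - v - 2)/(v + 7)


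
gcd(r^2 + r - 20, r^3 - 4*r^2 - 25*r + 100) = r^2 + r - 20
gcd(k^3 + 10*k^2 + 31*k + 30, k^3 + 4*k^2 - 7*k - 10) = k + 5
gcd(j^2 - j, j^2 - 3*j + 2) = j - 1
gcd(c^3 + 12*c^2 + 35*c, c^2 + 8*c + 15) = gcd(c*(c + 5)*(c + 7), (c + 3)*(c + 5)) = c + 5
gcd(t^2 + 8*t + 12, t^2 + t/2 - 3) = t + 2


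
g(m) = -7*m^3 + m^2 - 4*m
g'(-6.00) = -772.00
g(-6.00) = 1572.00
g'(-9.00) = -1723.00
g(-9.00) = 5220.00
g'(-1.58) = -59.58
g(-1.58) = 36.43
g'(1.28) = -35.85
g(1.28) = -18.16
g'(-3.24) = -230.93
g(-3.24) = 261.54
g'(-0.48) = -9.80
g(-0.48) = 2.92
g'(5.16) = -552.82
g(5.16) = -955.73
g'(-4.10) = -365.21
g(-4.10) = 515.66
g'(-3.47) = -263.80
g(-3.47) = 318.39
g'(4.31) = -385.48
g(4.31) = -559.10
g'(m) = -21*m^2 + 2*m - 4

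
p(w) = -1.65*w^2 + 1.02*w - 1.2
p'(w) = 1.02 - 3.3*w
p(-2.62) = -15.20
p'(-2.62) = 9.67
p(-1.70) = -7.70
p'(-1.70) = 6.63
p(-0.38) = -1.83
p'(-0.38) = 2.27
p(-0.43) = -1.94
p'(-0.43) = 2.44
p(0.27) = -1.04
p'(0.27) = 0.13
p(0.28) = -1.04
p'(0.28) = 0.10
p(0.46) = -1.08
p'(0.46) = -0.50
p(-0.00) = -1.20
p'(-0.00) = 1.02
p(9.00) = -125.67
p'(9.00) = -28.68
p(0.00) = -1.20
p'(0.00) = 1.02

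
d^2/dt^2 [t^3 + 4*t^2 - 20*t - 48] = 6*t + 8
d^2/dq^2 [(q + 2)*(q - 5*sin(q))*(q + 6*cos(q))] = 5*q^2*sin(q) - 6*q^2*cos(q) - 14*q*sin(q) + 60*q*sin(2*q) - 32*q*cos(q) + 6*q - 34*sin(q) + 120*sin(2*q) - 8*cos(q) - 60*cos(2*q) + 4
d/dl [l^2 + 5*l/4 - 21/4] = 2*l + 5/4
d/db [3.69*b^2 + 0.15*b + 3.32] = 7.38*b + 0.15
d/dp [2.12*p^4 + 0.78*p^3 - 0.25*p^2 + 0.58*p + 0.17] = 8.48*p^3 + 2.34*p^2 - 0.5*p + 0.58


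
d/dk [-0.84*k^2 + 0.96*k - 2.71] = 0.96 - 1.68*k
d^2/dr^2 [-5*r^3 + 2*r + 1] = -30*r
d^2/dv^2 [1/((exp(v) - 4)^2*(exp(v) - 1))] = (9*exp(3*v) - 27*exp(2*v) + 12*exp(v) + 24)*exp(v)/(exp(7*v) - 19*exp(6*v) + 147*exp(5*v) - 593*exp(4*v) + 1328*exp(3*v) - 1632*exp(2*v) + 1024*exp(v) - 256)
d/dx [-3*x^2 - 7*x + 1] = -6*x - 7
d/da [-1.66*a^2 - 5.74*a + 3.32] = -3.32*a - 5.74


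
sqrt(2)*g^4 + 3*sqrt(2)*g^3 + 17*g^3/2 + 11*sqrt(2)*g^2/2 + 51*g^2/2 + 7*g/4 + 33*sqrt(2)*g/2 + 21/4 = (g + 3)*(g + sqrt(2)/2)*(g + 7*sqrt(2)/2)*(sqrt(2)*g + 1/2)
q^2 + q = q*(q + 1)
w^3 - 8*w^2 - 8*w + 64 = (w - 8)*(w - 2*sqrt(2))*(w + 2*sqrt(2))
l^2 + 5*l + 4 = (l + 1)*(l + 4)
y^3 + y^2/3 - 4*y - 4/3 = (y - 2)*(y + 1/3)*(y + 2)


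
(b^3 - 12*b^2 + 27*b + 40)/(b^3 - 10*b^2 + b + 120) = (b + 1)/(b + 3)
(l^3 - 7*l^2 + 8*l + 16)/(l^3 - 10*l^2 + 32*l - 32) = (l + 1)/(l - 2)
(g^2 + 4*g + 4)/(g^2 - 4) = (g + 2)/(g - 2)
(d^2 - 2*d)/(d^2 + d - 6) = d/(d + 3)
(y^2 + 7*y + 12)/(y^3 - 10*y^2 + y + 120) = (y + 4)/(y^2 - 13*y + 40)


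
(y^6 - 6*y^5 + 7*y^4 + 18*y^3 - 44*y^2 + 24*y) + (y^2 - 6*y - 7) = y^6 - 6*y^5 + 7*y^4 + 18*y^3 - 43*y^2 + 18*y - 7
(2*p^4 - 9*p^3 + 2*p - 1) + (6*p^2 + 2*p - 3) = 2*p^4 - 9*p^3 + 6*p^2 + 4*p - 4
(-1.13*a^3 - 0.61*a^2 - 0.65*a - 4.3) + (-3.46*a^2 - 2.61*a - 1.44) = -1.13*a^3 - 4.07*a^2 - 3.26*a - 5.74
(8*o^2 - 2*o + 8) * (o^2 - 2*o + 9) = 8*o^4 - 18*o^3 + 84*o^2 - 34*o + 72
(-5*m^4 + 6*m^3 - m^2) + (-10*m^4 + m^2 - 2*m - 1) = -15*m^4 + 6*m^3 - 2*m - 1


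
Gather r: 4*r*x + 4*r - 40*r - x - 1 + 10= r*(4*x - 36) - x + 9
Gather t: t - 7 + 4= t - 3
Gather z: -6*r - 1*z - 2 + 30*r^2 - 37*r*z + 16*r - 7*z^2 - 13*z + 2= 30*r^2 + 10*r - 7*z^2 + z*(-37*r - 14)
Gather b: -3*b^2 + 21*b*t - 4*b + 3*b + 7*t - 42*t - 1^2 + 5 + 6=-3*b^2 + b*(21*t - 1) - 35*t + 10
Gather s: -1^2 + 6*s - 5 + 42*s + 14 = 48*s + 8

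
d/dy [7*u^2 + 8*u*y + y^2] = 8*u + 2*y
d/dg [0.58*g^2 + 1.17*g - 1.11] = 1.16*g + 1.17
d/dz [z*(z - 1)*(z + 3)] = 3*z^2 + 4*z - 3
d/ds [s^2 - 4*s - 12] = 2*s - 4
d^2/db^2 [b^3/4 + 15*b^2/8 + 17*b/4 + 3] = 3*b/2 + 15/4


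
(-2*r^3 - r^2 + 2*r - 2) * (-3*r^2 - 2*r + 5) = 6*r^5 + 7*r^4 - 14*r^3 - 3*r^2 + 14*r - 10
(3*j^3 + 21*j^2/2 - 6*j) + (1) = 3*j^3 + 21*j^2/2 - 6*j + 1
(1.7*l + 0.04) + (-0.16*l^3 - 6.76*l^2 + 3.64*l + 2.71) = -0.16*l^3 - 6.76*l^2 + 5.34*l + 2.75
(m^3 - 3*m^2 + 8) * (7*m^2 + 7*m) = 7*m^5 - 14*m^4 - 21*m^3 + 56*m^2 + 56*m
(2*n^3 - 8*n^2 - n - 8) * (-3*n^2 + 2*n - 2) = -6*n^5 + 28*n^4 - 17*n^3 + 38*n^2 - 14*n + 16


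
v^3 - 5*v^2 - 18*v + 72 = (v - 6)*(v - 3)*(v + 4)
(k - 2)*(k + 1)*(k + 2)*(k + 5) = k^4 + 6*k^3 + k^2 - 24*k - 20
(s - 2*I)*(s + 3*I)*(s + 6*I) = s^3 + 7*I*s^2 + 36*I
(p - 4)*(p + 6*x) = p^2 + 6*p*x - 4*p - 24*x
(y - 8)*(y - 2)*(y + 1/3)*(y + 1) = y^4 - 26*y^3/3 + 3*y^2 + 18*y + 16/3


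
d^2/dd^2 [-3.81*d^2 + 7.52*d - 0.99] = -7.62000000000000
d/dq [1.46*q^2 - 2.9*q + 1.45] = 2.92*q - 2.9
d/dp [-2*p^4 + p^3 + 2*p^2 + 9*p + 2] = -8*p^3 + 3*p^2 + 4*p + 9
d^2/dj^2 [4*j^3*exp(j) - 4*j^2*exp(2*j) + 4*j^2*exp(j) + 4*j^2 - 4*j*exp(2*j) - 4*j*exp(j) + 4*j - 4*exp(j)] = 4*j^3*exp(j) - 16*j^2*exp(2*j) + 28*j^2*exp(j) - 48*j*exp(2*j) + 36*j*exp(j) - 24*exp(2*j) - 4*exp(j) + 8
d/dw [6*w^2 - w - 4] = 12*w - 1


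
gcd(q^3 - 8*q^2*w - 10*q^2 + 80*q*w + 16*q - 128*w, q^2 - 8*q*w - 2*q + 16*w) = q^2 - 8*q*w - 2*q + 16*w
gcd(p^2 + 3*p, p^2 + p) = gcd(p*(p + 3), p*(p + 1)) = p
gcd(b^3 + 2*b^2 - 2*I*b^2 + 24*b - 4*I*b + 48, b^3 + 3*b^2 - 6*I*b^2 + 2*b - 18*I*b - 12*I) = b^2 + b*(2 - 6*I) - 12*I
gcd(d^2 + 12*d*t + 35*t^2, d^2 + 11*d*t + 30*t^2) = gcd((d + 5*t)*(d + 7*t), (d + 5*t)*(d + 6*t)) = d + 5*t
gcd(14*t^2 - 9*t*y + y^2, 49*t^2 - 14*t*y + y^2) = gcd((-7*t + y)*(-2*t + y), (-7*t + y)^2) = -7*t + y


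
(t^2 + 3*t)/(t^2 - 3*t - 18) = t/(t - 6)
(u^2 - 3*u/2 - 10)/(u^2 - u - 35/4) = 2*(u - 4)/(2*u - 7)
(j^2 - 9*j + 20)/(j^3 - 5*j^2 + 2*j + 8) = (j - 5)/(j^2 - j - 2)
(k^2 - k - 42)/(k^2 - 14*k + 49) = (k + 6)/(k - 7)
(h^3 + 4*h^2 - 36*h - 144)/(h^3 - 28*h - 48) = (h + 6)/(h + 2)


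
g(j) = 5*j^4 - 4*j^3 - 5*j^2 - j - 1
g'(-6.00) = -4693.00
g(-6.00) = 7169.00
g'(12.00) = 32711.00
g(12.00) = 96035.00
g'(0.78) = -6.61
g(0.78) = -4.87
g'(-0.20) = 0.36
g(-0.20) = -0.96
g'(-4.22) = -1675.53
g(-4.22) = 1800.48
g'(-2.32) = -292.13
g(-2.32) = 169.21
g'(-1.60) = -97.64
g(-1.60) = 36.95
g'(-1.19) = -39.80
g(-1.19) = 9.88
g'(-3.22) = -760.95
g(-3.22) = 621.44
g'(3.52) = 687.40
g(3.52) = 526.68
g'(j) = 20*j^3 - 12*j^2 - 10*j - 1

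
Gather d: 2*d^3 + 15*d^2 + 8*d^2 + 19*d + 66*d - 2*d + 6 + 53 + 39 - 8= 2*d^3 + 23*d^2 + 83*d + 90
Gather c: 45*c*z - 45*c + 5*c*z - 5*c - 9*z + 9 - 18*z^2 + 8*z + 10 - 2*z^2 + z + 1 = c*(50*z - 50) - 20*z^2 + 20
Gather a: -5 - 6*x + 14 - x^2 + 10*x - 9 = -x^2 + 4*x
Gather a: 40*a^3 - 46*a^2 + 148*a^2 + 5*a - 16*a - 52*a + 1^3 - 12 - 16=40*a^3 + 102*a^2 - 63*a - 27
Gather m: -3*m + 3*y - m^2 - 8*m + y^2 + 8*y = -m^2 - 11*m + y^2 + 11*y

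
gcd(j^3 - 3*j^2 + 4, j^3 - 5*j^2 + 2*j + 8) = j^2 - j - 2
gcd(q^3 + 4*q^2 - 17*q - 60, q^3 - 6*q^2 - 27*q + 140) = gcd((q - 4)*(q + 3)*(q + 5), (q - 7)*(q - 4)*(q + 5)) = q^2 + q - 20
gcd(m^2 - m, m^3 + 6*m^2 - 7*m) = m^2 - m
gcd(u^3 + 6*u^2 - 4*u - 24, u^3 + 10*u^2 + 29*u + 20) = 1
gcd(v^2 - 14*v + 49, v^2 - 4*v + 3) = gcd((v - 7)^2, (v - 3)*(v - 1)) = 1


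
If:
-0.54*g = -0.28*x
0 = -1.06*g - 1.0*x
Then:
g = 0.00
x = 0.00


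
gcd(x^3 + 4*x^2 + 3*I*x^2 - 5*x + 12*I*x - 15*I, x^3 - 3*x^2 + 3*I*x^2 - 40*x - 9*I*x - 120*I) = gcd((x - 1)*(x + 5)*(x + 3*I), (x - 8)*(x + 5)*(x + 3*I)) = x^2 + x*(5 + 3*I) + 15*I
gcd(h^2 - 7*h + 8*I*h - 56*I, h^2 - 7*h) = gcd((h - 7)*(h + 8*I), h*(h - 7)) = h - 7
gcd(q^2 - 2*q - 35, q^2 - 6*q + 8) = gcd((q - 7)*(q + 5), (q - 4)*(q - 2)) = 1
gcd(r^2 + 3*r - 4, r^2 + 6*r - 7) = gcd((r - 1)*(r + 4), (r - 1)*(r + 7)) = r - 1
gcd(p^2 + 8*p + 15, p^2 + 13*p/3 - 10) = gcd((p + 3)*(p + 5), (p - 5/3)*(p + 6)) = 1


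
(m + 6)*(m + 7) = m^2 + 13*m + 42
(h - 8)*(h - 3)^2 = h^3 - 14*h^2 + 57*h - 72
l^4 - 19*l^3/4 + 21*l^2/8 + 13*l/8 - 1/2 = (l - 4)*(l - 1)*(l - 1/4)*(l + 1/2)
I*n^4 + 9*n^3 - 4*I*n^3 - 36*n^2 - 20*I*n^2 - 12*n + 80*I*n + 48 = (n - 4)*(n - 6*I)*(n - 2*I)*(I*n + 1)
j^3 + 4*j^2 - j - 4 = (j - 1)*(j + 1)*(j + 4)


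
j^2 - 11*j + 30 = (j - 6)*(j - 5)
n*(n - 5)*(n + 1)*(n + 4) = n^4 - 21*n^2 - 20*n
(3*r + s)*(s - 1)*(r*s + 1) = 3*r^2*s^2 - 3*r^2*s + r*s^3 - r*s^2 + 3*r*s - 3*r + s^2 - s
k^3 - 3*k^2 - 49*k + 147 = (k - 7)*(k - 3)*(k + 7)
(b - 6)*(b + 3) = b^2 - 3*b - 18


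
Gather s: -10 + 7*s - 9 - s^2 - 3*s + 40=-s^2 + 4*s + 21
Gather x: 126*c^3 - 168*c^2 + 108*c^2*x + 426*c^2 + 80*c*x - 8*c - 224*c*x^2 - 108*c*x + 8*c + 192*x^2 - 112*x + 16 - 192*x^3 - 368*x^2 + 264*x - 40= 126*c^3 + 258*c^2 - 192*x^3 + x^2*(-224*c - 176) + x*(108*c^2 - 28*c + 152) - 24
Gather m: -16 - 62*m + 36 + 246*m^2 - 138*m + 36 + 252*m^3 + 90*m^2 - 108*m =252*m^3 + 336*m^2 - 308*m + 56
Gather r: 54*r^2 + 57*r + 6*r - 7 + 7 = 54*r^2 + 63*r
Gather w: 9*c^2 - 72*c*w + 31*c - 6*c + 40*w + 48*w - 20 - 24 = 9*c^2 + 25*c + w*(88 - 72*c) - 44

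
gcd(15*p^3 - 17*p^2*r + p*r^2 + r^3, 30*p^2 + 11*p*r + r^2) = 5*p + r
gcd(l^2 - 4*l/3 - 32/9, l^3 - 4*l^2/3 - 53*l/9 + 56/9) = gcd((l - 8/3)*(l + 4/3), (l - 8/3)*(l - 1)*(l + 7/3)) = l - 8/3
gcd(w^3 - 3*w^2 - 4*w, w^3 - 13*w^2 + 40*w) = w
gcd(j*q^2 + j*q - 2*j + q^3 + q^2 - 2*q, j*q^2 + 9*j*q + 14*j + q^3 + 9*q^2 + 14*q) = j*q + 2*j + q^2 + 2*q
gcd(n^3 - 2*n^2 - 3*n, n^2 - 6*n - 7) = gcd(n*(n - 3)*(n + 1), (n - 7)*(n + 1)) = n + 1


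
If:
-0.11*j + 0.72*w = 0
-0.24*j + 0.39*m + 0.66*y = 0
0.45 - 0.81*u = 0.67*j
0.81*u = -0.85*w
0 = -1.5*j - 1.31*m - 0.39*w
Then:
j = 0.83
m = -0.99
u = -0.13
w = 0.13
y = 0.89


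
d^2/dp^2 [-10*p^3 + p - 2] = -60*p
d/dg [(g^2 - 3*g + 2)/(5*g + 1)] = (5*g^2 + 2*g - 13)/(25*g^2 + 10*g + 1)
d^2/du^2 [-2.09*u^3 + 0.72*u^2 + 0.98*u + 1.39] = 1.44 - 12.54*u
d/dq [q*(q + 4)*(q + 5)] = 3*q^2 + 18*q + 20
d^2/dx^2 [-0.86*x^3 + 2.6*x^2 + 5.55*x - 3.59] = 5.2 - 5.16*x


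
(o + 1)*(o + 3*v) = o^2 + 3*o*v + o + 3*v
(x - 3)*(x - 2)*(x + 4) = x^3 - x^2 - 14*x + 24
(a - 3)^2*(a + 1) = a^3 - 5*a^2 + 3*a + 9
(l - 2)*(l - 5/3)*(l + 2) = l^3 - 5*l^2/3 - 4*l + 20/3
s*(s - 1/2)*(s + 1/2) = s^3 - s/4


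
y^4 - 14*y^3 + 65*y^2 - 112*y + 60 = (y - 6)*(y - 5)*(y - 2)*(y - 1)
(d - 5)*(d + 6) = d^2 + d - 30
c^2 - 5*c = c*(c - 5)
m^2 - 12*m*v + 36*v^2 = (m - 6*v)^2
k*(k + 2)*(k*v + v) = k^3*v + 3*k^2*v + 2*k*v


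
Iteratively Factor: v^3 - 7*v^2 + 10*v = (v - 5)*(v^2 - 2*v) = v*(v - 5)*(v - 2)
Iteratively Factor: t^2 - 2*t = (t)*(t - 2)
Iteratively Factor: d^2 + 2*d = (d)*(d + 2)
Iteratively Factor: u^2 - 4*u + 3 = (u - 3)*(u - 1)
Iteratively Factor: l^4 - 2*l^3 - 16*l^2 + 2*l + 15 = (l + 1)*(l^3 - 3*l^2 - 13*l + 15) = (l - 1)*(l + 1)*(l^2 - 2*l - 15) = (l - 5)*(l - 1)*(l + 1)*(l + 3)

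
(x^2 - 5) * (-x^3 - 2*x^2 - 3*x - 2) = -x^5 - 2*x^4 + 2*x^3 + 8*x^2 + 15*x + 10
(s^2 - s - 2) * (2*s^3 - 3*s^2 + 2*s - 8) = 2*s^5 - 5*s^4 + s^3 - 4*s^2 + 4*s + 16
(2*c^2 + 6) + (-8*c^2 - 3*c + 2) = -6*c^2 - 3*c + 8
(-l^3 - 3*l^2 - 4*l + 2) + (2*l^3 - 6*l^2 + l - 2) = l^3 - 9*l^2 - 3*l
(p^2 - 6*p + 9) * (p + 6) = p^3 - 27*p + 54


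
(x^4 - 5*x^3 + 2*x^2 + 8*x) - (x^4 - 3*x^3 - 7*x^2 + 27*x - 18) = -2*x^3 + 9*x^2 - 19*x + 18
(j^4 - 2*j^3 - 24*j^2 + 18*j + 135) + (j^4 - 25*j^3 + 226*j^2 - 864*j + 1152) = 2*j^4 - 27*j^3 + 202*j^2 - 846*j + 1287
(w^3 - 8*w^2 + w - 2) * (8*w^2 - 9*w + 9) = 8*w^5 - 73*w^4 + 89*w^3 - 97*w^2 + 27*w - 18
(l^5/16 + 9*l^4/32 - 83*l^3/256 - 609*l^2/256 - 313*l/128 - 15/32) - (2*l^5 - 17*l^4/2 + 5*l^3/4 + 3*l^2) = -31*l^5/16 + 281*l^4/32 - 403*l^3/256 - 1377*l^2/256 - 313*l/128 - 15/32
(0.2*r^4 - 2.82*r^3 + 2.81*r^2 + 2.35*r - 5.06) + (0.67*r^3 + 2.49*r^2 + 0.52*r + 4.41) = 0.2*r^4 - 2.15*r^3 + 5.3*r^2 + 2.87*r - 0.649999999999999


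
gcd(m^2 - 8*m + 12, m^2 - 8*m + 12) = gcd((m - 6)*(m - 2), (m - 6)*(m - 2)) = m^2 - 8*m + 12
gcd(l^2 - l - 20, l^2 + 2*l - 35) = l - 5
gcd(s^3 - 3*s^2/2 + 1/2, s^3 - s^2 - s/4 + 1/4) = s^2 - s/2 - 1/2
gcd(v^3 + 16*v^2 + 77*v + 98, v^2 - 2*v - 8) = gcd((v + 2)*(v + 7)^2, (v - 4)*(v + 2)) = v + 2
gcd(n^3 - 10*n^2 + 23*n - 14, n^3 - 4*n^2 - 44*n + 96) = n - 2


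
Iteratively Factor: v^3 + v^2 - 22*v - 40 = (v + 2)*(v^2 - v - 20) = (v + 2)*(v + 4)*(v - 5)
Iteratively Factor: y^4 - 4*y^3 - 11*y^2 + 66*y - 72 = (y - 3)*(y^3 - y^2 - 14*y + 24) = (y - 3)*(y - 2)*(y^2 + y - 12) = (y - 3)^2*(y - 2)*(y + 4)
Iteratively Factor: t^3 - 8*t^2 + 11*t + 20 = (t - 4)*(t^2 - 4*t - 5) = (t - 4)*(t + 1)*(t - 5)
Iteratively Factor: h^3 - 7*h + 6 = (h - 1)*(h^2 + h - 6) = (h - 1)*(h + 3)*(h - 2)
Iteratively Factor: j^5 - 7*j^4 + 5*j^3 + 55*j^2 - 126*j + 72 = (j - 1)*(j^4 - 6*j^3 - j^2 + 54*j - 72) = (j - 2)*(j - 1)*(j^3 - 4*j^2 - 9*j + 36) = (j - 3)*(j - 2)*(j - 1)*(j^2 - j - 12) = (j - 3)*(j - 2)*(j - 1)*(j + 3)*(j - 4)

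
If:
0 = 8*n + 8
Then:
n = -1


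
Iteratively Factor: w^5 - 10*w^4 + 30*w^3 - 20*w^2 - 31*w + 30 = (w - 3)*(w^4 - 7*w^3 + 9*w^2 + 7*w - 10) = (w - 3)*(w - 2)*(w^3 - 5*w^2 - w + 5) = (w - 5)*(w - 3)*(w - 2)*(w^2 - 1) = (w - 5)*(w - 3)*(w - 2)*(w - 1)*(w + 1)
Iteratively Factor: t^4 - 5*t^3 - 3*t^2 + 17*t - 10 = (t - 5)*(t^3 - 3*t + 2) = (t - 5)*(t - 1)*(t^2 + t - 2) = (t - 5)*(t - 1)^2*(t + 2)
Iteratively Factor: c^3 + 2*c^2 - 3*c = (c)*(c^2 + 2*c - 3) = c*(c + 3)*(c - 1)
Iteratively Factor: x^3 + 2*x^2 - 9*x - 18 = (x + 3)*(x^2 - x - 6) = (x - 3)*(x + 3)*(x + 2)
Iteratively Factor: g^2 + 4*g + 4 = (g + 2)*(g + 2)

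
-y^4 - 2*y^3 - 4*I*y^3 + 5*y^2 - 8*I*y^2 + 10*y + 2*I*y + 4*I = (y + 2)*(y + 2*I)*(-I*y + 1)^2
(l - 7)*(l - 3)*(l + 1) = l^3 - 9*l^2 + 11*l + 21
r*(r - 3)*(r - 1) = r^3 - 4*r^2 + 3*r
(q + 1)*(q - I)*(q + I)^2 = q^4 + q^3 + I*q^3 + q^2 + I*q^2 + q + I*q + I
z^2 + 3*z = z*(z + 3)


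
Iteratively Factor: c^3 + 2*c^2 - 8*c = (c)*(c^2 + 2*c - 8) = c*(c - 2)*(c + 4)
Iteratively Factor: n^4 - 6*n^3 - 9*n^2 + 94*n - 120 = (n - 3)*(n^3 - 3*n^2 - 18*n + 40) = (n - 5)*(n - 3)*(n^2 + 2*n - 8) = (n - 5)*(n - 3)*(n + 4)*(n - 2)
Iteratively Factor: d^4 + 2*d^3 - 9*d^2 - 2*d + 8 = (d - 1)*(d^3 + 3*d^2 - 6*d - 8) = (d - 2)*(d - 1)*(d^2 + 5*d + 4) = (d - 2)*(d - 1)*(d + 4)*(d + 1)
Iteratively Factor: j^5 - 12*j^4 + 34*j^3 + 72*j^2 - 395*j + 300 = (j + 3)*(j^4 - 15*j^3 + 79*j^2 - 165*j + 100) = (j - 4)*(j + 3)*(j^3 - 11*j^2 + 35*j - 25) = (j - 4)*(j - 1)*(j + 3)*(j^2 - 10*j + 25) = (j - 5)*(j - 4)*(j - 1)*(j + 3)*(j - 5)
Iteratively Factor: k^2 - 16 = (k + 4)*(k - 4)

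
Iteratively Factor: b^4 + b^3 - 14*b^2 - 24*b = (b)*(b^3 + b^2 - 14*b - 24) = b*(b + 2)*(b^2 - b - 12) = b*(b - 4)*(b + 2)*(b + 3)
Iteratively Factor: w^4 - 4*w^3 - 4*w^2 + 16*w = (w - 2)*(w^3 - 2*w^2 - 8*w) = (w - 2)*(w + 2)*(w^2 - 4*w) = (w - 4)*(w - 2)*(w + 2)*(w)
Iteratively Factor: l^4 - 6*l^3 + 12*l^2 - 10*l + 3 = (l - 1)*(l^3 - 5*l^2 + 7*l - 3) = (l - 3)*(l - 1)*(l^2 - 2*l + 1) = (l - 3)*(l - 1)^2*(l - 1)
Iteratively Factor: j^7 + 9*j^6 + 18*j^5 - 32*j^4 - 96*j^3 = (j)*(j^6 + 9*j^5 + 18*j^4 - 32*j^3 - 96*j^2) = j*(j - 2)*(j^5 + 11*j^4 + 40*j^3 + 48*j^2) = j^2*(j - 2)*(j^4 + 11*j^3 + 40*j^2 + 48*j) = j^2*(j - 2)*(j + 4)*(j^3 + 7*j^2 + 12*j) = j^2*(j - 2)*(j + 3)*(j + 4)*(j^2 + 4*j) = j^3*(j - 2)*(j + 3)*(j + 4)*(j + 4)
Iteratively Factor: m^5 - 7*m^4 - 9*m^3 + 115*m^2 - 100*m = (m - 1)*(m^4 - 6*m^3 - 15*m^2 + 100*m) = (m - 1)*(m + 4)*(m^3 - 10*m^2 + 25*m) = (m - 5)*(m - 1)*(m + 4)*(m^2 - 5*m) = m*(m - 5)*(m - 1)*(m + 4)*(m - 5)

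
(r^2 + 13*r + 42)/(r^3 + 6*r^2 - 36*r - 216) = (r + 7)/(r^2 - 36)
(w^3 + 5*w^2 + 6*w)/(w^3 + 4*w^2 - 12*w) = (w^2 + 5*w + 6)/(w^2 + 4*w - 12)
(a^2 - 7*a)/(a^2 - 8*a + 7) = a/(a - 1)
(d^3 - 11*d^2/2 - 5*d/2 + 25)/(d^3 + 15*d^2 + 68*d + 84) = (2*d^2 - 15*d + 25)/(2*(d^2 + 13*d + 42))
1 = 1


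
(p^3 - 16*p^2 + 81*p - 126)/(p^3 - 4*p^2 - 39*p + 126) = (p - 6)/(p + 6)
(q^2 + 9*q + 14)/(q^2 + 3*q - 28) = (q + 2)/(q - 4)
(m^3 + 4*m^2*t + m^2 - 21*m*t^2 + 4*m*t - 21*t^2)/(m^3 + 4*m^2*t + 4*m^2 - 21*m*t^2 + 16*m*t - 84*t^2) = (m + 1)/(m + 4)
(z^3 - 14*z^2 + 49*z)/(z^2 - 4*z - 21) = z*(z - 7)/(z + 3)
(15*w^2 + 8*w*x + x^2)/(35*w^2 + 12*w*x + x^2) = (3*w + x)/(7*w + x)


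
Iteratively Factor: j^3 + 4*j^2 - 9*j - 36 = (j + 4)*(j^2 - 9) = (j - 3)*(j + 4)*(j + 3)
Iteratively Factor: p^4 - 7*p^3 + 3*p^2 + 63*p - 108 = (p - 3)*(p^3 - 4*p^2 - 9*p + 36) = (p - 3)*(p + 3)*(p^2 - 7*p + 12) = (p - 4)*(p - 3)*(p + 3)*(p - 3)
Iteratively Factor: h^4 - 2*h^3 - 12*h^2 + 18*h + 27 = (h + 1)*(h^3 - 3*h^2 - 9*h + 27) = (h + 1)*(h + 3)*(h^2 - 6*h + 9) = (h - 3)*(h + 1)*(h + 3)*(h - 3)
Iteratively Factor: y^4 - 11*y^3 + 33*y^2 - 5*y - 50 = (y - 2)*(y^3 - 9*y^2 + 15*y + 25) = (y - 2)*(y + 1)*(y^2 - 10*y + 25) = (y - 5)*(y - 2)*(y + 1)*(y - 5)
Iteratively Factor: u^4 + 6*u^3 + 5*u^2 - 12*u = (u)*(u^3 + 6*u^2 + 5*u - 12) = u*(u + 3)*(u^2 + 3*u - 4) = u*(u + 3)*(u + 4)*(u - 1)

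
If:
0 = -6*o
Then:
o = 0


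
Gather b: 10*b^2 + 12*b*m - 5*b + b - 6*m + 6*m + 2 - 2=10*b^2 + b*(12*m - 4)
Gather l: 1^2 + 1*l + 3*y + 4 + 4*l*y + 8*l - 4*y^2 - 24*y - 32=l*(4*y + 9) - 4*y^2 - 21*y - 27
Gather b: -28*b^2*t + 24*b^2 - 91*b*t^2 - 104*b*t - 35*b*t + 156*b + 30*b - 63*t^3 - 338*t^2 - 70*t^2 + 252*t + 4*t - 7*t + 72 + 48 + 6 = b^2*(24 - 28*t) + b*(-91*t^2 - 139*t + 186) - 63*t^3 - 408*t^2 + 249*t + 126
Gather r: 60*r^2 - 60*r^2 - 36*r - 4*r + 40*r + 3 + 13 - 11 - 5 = 0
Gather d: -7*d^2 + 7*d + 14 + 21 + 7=-7*d^2 + 7*d + 42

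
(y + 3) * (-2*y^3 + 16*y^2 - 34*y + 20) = -2*y^4 + 10*y^3 + 14*y^2 - 82*y + 60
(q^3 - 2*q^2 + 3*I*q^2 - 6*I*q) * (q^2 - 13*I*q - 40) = q^5 - 2*q^4 - 10*I*q^4 - q^3 + 20*I*q^3 + 2*q^2 - 120*I*q^2 + 240*I*q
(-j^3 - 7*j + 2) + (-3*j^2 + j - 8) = -j^3 - 3*j^2 - 6*j - 6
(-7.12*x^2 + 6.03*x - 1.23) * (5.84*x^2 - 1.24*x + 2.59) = -41.5808*x^4 + 44.044*x^3 - 33.1012*x^2 + 17.1429*x - 3.1857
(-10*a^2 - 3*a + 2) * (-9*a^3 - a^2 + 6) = 90*a^5 + 37*a^4 - 15*a^3 - 62*a^2 - 18*a + 12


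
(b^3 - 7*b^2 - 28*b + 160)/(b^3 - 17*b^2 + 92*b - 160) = (b + 5)/(b - 5)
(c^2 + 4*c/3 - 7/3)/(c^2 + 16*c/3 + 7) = (c - 1)/(c + 3)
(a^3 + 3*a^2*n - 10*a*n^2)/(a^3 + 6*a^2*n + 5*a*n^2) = (a - 2*n)/(a + n)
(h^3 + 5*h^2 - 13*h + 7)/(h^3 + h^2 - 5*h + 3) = (h + 7)/(h + 3)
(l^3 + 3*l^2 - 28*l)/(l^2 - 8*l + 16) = l*(l + 7)/(l - 4)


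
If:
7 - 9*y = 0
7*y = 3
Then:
No Solution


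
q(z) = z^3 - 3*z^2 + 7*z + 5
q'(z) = 3*z^2 - 6*z + 7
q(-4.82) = -210.42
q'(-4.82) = 105.62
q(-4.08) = -141.42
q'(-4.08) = 81.42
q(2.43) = 18.64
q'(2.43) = 10.13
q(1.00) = 10.00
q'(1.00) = 4.00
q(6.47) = 195.55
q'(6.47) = 93.76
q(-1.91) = -26.28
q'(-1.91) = 29.40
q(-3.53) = -101.08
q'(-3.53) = 65.56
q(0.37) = 7.23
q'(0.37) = 5.19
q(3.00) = 26.00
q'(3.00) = 16.00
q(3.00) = 26.00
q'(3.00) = 16.00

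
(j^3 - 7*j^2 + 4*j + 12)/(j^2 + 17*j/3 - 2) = 3*(j^3 - 7*j^2 + 4*j + 12)/(3*j^2 + 17*j - 6)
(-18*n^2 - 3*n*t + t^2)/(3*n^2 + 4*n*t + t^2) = (-6*n + t)/(n + t)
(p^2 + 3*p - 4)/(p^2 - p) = (p + 4)/p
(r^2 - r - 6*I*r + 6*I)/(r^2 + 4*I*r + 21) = (r^2 - r - 6*I*r + 6*I)/(r^2 + 4*I*r + 21)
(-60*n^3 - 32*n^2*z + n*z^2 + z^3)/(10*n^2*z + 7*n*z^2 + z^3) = (-6*n + z)/z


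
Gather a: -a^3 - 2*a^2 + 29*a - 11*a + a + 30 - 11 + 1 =-a^3 - 2*a^2 + 19*a + 20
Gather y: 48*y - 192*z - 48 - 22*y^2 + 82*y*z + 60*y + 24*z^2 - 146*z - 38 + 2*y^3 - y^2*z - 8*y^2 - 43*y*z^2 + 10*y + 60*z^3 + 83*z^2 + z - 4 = 2*y^3 + y^2*(-z - 30) + y*(-43*z^2 + 82*z + 118) + 60*z^3 + 107*z^2 - 337*z - 90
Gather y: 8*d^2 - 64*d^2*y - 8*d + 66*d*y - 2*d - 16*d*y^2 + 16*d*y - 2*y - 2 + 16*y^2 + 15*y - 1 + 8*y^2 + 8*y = 8*d^2 - 10*d + y^2*(24 - 16*d) + y*(-64*d^2 + 82*d + 21) - 3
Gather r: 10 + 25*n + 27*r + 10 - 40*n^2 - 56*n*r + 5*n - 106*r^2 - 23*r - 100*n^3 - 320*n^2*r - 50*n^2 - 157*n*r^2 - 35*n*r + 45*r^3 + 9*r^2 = -100*n^3 - 90*n^2 + 30*n + 45*r^3 + r^2*(-157*n - 97) + r*(-320*n^2 - 91*n + 4) + 20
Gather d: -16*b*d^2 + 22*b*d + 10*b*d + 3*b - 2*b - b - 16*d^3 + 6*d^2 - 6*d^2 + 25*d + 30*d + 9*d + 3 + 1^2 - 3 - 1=-16*b*d^2 - 16*d^3 + d*(32*b + 64)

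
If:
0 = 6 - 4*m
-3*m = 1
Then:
No Solution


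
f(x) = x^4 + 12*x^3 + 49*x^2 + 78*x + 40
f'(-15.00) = -6792.00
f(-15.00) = 20020.00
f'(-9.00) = -804.00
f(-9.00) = 1120.00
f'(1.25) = 264.56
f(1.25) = 239.94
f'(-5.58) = -42.89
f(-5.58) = 15.03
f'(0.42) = 125.81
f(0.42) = 82.32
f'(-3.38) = 3.58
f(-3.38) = 3.30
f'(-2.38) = -5.25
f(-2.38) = 2.23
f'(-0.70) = 25.67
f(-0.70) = 5.53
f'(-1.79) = -5.01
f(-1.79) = -1.18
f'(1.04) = 223.36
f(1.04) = 188.79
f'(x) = 4*x^3 + 36*x^2 + 98*x + 78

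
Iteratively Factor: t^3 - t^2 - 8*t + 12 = (t - 2)*(t^2 + t - 6) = (t - 2)^2*(t + 3)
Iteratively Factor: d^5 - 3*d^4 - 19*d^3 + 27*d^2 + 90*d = (d)*(d^4 - 3*d^3 - 19*d^2 + 27*d + 90) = d*(d - 3)*(d^3 - 19*d - 30) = d*(d - 5)*(d - 3)*(d^2 + 5*d + 6) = d*(d - 5)*(d - 3)*(d + 2)*(d + 3)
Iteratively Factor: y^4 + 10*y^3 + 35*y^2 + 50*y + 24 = (y + 2)*(y^3 + 8*y^2 + 19*y + 12) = (y + 2)*(y + 3)*(y^2 + 5*y + 4) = (y + 1)*(y + 2)*(y + 3)*(y + 4)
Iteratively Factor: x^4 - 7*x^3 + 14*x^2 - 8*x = (x)*(x^3 - 7*x^2 + 14*x - 8) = x*(x - 1)*(x^2 - 6*x + 8) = x*(x - 2)*(x - 1)*(x - 4)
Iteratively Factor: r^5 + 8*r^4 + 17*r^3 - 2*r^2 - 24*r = (r - 1)*(r^4 + 9*r^3 + 26*r^2 + 24*r) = (r - 1)*(r + 4)*(r^3 + 5*r^2 + 6*r) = (r - 1)*(r + 2)*(r + 4)*(r^2 + 3*r) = r*(r - 1)*(r + 2)*(r + 4)*(r + 3)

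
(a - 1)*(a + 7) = a^2 + 6*a - 7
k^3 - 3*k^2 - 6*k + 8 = (k - 4)*(k - 1)*(k + 2)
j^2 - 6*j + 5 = (j - 5)*(j - 1)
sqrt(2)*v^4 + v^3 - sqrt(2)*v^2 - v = v*(v - 1)*(v + 1)*(sqrt(2)*v + 1)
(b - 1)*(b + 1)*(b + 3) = b^3 + 3*b^2 - b - 3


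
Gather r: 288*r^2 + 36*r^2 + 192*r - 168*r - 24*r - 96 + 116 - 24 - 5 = 324*r^2 - 9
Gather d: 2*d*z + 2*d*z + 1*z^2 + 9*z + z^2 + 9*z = 4*d*z + 2*z^2 + 18*z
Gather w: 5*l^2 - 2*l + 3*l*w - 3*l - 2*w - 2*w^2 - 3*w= 5*l^2 - 5*l - 2*w^2 + w*(3*l - 5)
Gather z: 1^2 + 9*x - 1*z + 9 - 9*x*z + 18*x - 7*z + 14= 27*x + z*(-9*x - 8) + 24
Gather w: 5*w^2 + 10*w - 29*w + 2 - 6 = 5*w^2 - 19*w - 4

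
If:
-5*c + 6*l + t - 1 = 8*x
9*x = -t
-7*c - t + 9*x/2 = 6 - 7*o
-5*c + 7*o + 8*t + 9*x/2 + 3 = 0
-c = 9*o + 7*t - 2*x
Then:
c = 1629/9034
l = 34927/54204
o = 7359/9034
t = -4698/4517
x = 522/4517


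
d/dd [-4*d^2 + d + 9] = 1 - 8*d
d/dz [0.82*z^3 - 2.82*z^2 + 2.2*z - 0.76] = 2.46*z^2 - 5.64*z + 2.2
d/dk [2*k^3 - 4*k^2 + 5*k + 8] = 6*k^2 - 8*k + 5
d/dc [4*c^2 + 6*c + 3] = 8*c + 6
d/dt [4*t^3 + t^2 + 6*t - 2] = 12*t^2 + 2*t + 6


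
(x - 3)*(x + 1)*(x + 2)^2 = x^4 + 2*x^3 - 7*x^2 - 20*x - 12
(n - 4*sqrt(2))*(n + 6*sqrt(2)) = n^2 + 2*sqrt(2)*n - 48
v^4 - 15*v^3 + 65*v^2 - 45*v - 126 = (v - 7)*(v - 6)*(v - 3)*(v + 1)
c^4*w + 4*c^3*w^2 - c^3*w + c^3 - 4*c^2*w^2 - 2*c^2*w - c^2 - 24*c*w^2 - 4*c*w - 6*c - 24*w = (c - 3)*(c + 2)*(c + 4*w)*(c*w + 1)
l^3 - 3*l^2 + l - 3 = (l - 3)*(l - I)*(l + I)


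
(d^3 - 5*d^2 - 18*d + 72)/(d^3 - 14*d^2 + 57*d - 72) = (d^2 - 2*d - 24)/(d^2 - 11*d + 24)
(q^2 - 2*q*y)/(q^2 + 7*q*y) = (q - 2*y)/(q + 7*y)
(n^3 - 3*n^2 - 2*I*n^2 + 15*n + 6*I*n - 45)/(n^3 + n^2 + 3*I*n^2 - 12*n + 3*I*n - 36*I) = (n - 5*I)/(n + 4)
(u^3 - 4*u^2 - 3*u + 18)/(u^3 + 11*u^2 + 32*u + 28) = (u^2 - 6*u + 9)/(u^2 + 9*u + 14)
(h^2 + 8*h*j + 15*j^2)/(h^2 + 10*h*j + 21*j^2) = (h + 5*j)/(h + 7*j)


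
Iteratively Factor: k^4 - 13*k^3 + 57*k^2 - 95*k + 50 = (k - 5)*(k^3 - 8*k^2 + 17*k - 10) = (k - 5)*(k - 1)*(k^2 - 7*k + 10) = (k - 5)^2*(k - 1)*(k - 2)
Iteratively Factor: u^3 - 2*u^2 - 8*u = (u + 2)*(u^2 - 4*u) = u*(u + 2)*(u - 4)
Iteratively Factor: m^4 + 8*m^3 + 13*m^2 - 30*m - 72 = (m + 4)*(m^3 + 4*m^2 - 3*m - 18) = (m + 3)*(m + 4)*(m^2 + m - 6) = (m - 2)*(m + 3)*(m + 4)*(m + 3)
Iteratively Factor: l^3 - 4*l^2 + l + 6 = (l - 3)*(l^2 - l - 2) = (l - 3)*(l + 1)*(l - 2)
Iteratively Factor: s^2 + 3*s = (s + 3)*(s)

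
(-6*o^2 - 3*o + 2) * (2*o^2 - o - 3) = -12*o^4 + 25*o^2 + 7*o - 6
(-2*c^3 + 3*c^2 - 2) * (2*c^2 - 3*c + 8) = -4*c^5 + 12*c^4 - 25*c^3 + 20*c^2 + 6*c - 16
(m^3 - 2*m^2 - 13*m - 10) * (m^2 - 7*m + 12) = m^5 - 9*m^4 + 13*m^3 + 57*m^2 - 86*m - 120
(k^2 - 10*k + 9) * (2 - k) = -k^3 + 12*k^2 - 29*k + 18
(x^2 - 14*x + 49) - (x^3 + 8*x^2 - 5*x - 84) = -x^3 - 7*x^2 - 9*x + 133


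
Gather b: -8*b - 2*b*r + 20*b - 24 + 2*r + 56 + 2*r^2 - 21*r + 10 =b*(12 - 2*r) + 2*r^2 - 19*r + 42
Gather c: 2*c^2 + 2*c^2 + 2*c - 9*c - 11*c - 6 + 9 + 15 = 4*c^2 - 18*c + 18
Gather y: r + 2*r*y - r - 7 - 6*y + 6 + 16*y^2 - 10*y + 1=16*y^2 + y*(2*r - 16)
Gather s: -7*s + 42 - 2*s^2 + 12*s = -2*s^2 + 5*s + 42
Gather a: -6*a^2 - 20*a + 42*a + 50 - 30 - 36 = -6*a^2 + 22*a - 16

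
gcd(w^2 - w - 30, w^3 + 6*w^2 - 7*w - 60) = w + 5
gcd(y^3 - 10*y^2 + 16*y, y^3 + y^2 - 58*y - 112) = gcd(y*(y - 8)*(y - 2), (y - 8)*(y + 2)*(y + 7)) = y - 8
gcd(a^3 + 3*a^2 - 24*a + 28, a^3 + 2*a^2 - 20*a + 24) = a^2 - 4*a + 4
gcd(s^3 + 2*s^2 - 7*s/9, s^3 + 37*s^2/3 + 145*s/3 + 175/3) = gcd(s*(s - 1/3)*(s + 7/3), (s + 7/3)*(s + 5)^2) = s + 7/3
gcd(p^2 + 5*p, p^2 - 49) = 1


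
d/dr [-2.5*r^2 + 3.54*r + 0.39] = 3.54 - 5.0*r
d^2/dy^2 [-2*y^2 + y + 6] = -4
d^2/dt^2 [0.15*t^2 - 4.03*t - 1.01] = 0.300000000000000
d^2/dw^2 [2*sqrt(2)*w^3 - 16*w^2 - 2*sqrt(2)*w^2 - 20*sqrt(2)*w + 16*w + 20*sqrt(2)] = 12*sqrt(2)*w - 32 - 4*sqrt(2)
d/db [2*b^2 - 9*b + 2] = 4*b - 9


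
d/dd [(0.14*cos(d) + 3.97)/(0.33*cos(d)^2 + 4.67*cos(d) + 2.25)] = (0.0462*cos(d)^2 + 2.6202*cos(d) + 18.2249)*sin(d)/(0.1089*cos(d)^4 + 3.0822*cos(d)^3 + 23.2939*cos(d)^2 + 21.015*cos(d) + 5.0625)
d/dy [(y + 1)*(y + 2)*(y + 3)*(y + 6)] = 4*y^3 + 36*y^2 + 94*y + 72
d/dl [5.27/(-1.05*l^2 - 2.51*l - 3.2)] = (11.067*l + 13.2277)/(1.05*l^2 + 2.51*l + 3.2)^2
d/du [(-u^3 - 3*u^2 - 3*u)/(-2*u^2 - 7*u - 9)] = (2*u^4 + 14*u^3 + 42*u^2 + 54*u + 27)/(4*u^4 + 28*u^3 + 85*u^2 + 126*u + 81)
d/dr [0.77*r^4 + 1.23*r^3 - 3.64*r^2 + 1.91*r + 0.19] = 3.08*r^3 + 3.69*r^2 - 7.28*r + 1.91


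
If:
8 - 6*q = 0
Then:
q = 4/3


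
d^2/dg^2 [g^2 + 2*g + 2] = 2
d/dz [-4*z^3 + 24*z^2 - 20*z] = -12*z^2 + 48*z - 20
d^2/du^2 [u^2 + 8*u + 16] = 2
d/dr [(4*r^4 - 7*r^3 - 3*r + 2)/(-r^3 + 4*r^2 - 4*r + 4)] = 2*(-2*r^6 + 16*r^5 - 38*r^4 + 57*r^3 - 33*r^2 - 8*r - 2)/(r^6 - 8*r^5 + 24*r^4 - 40*r^3 + 48*r^2 - 32*r + 16)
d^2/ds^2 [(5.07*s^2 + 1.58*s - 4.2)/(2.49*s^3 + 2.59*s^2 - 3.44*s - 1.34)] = (62.869014*s^6 + 58.7769479999999*s^5 + 9.2179799999999*s^4 - 57.9394160000002*s^3 + 215.646588*s^2 + 173.340888*s - 124.914232)/(15.438249*s^9 + 48.174777*s^8 - 13.875525*s^7 - 140.659847*s^6 - 32.681364*s^5 + 133.847934*s^4 + 44.338732*s^3 - 33.61926*s^2 - 18.530592*s - 2.406104)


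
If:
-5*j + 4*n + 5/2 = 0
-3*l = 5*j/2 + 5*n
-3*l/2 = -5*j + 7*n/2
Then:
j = -1/8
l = 45/32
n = -25/32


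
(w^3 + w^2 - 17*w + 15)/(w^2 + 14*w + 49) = (w^3 + w^2 - 17*w + 15)/(w^2 + 14*w + 49)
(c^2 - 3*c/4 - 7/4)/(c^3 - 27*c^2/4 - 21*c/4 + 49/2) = (c + 1)/(c^2 - 5*c - 14)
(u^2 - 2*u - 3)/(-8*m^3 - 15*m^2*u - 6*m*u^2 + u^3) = (-u^2 + 2*u + 3)/(8*m^3 + 15*m^2*u + 6*m*u^2 - u^3)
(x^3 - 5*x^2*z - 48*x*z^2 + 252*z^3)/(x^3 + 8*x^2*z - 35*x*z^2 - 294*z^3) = (x - 6*z)/(x + 7*z)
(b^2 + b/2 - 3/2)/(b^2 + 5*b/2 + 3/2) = (b - 1)/(b + 1)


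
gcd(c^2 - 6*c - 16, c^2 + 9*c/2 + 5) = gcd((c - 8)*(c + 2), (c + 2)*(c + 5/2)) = c + 2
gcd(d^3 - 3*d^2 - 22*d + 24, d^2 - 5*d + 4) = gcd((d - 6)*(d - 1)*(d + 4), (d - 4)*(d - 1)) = d - 1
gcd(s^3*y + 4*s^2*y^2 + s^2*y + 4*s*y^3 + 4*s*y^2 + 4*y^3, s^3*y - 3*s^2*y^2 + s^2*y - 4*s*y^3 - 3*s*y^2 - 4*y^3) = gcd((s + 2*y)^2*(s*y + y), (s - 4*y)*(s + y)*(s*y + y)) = s*y + y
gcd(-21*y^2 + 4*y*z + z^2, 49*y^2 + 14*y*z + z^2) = 7*y + z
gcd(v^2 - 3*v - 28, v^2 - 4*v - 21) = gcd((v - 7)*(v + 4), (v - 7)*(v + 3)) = v - 7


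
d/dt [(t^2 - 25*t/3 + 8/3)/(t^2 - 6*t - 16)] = 7/(3*(t^2 + 4*t + 4))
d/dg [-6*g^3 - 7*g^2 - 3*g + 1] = -18*g^2 - 14*g - 3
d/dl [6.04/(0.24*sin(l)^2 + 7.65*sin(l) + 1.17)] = -(2.8992*sin(l) + 46.206)*cos(l)/(0.24*sin(l)^2 + 7.65*sin(l) + 1.17)^2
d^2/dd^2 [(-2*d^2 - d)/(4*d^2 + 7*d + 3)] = 2*(40*d^3 + 72*d^2 + 36*d + 3)/(64*d^6 + 336*d^5 + 732*d^4 + 847*d^3 + 549*d^2 + 189*d + 27)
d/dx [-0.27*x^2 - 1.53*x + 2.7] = -0.54*x - 1.53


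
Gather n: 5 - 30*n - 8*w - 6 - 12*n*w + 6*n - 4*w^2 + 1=n*(-12*w - 24) - 4*w^2 - 8*w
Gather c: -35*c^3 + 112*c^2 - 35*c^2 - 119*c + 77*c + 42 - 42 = -35*c^3 + 77*c^2 - 42*c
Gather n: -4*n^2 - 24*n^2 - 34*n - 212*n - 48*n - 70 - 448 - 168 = -28*n^2 - 294*n - 686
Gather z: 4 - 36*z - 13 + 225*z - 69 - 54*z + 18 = 135*z - 60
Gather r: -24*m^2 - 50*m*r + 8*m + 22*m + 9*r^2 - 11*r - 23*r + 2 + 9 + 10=-24*m^2 + 30*m + 9*r^2 + r*(-50*m - 34) + 21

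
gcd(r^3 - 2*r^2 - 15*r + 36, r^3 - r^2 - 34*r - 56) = r + 4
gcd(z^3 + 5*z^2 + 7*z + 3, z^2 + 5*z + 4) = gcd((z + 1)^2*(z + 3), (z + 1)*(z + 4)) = z + 1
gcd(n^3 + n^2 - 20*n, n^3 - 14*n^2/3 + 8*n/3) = n^2 - 4*n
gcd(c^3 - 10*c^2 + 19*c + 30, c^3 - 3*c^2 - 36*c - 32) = c + 1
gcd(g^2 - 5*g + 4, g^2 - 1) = g - 1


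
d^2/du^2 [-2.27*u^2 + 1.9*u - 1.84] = -4.54000000000000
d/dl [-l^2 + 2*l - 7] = 2 - 2*l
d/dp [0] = 0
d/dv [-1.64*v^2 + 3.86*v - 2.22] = 3.86 - 3.28*v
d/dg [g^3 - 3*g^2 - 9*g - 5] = 3*g^2 - 6*g - 9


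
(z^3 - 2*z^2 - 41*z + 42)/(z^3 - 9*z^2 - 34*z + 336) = (z - 1)/(z - 8)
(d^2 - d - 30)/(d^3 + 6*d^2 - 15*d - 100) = (d - 6)/(d^2 + d - 20)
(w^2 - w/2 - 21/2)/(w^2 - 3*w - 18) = (w - 7/2)/(w - 6)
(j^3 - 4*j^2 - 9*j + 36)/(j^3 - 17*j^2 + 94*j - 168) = (j^2 - 9)/(j^2 - 13*j + 42)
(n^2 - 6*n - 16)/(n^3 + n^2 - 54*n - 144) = (n + 2)/(n^2 + 9*n + 18)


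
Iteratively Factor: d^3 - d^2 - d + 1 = (d - 1)*(d^2 - 1) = (d - 1)*(d + 1)*(d - 1)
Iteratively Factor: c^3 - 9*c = (c + 3)*(c^2 - 3*c) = (c - 3)*(c + 3)*(c)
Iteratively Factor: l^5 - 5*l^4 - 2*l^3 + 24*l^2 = (l)*(l^4 - 5*l^3 - 2*l^2 + 24*l) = l*(l - 3)*(l^3 - 2*l^2 - 8*l) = l*(l - 4)*(l - 3)*(l^2 + 2*l) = l^2*(l - 4)*(l - 3)*(l + 2)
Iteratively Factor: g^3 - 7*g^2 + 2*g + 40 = (g - 4)*(g^2 - 3*g - 10) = (g - 5)*(g - 4)*(g + 2)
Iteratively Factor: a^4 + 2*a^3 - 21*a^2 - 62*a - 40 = (a + 4)*(a^3 - 2*a^2 - 13*a - 10) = (a + 1)*(a + 4)*(a^2 - 3*a - 10) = (a + 1)*(a + 2)*(a + 4)*(a - 5)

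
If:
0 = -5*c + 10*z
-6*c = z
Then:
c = 0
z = 0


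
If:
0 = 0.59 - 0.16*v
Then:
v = 3.69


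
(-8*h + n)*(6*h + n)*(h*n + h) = -48*h^3*n - 48*h^3 - 2*h^2*n^2 - 2*h^2*n + h*n^3 + h*n^2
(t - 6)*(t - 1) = t^2 - 7*t + 6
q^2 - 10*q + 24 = (q - 6)*(q - 4)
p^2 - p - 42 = (p - 7)*(p + 6)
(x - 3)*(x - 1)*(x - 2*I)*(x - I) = x^4 - 4*x^3 - 3*I*x^3 + x^2 + 12*I*x^2 + 8*x - 9*I*x - 6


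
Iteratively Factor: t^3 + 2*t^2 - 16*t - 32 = (t - 4)*(t^2 + 6*t + 8) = (t - 4)*(t + 2)*(t + 4)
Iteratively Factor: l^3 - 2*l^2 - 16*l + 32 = (l - 4)*(l^2 + 2*l - 8) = (l - 4)*(l - 2)*(l + 4)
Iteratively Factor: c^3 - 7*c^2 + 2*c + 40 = (c - 5)*(c^2 - 2*c - 8) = (c - 5)*(c - 4)*(c + 2)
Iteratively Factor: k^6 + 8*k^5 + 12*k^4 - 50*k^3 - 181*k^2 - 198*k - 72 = (k + 1)*(k^5 + 7*k^4 + 5*k^3 - 55*k^2 - 126*k - 72) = (k - 3)*(k + 1)*(k^4 + 10*k^3 + 35*k^2 + 50*k + 24) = (k - 3)*(k + 1)*(k + 3)*(k^3 + 7*k^2 + 14*k + 8) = (k - 3)*(k + 1)*(k + 3)*(k + 4)*(k^2 + 3*k + 2) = (k - 3)*(k + 1)*(k + 2)*(k + 3)*(k + 4)*(k + 1)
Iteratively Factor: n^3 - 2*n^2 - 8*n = (n)*(n^2 - 2*n - 8) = n*(n + 2)*(n - 4)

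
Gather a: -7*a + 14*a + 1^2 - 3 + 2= 7*a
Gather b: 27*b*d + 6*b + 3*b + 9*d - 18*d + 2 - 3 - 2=b*(27*d + 9) - 9*d - 3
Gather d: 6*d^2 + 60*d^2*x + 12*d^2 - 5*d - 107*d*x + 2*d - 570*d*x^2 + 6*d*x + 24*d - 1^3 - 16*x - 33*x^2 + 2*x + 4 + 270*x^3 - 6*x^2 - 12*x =d^2*(60*x + 18) + d*(-570*x^2 - 101*x + 21) + 270*x^3 - 39*x^2 - 26*x + 3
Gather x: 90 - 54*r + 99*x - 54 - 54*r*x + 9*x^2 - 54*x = -54*r + 9*x^2 + x*(45 - 54*r) + 36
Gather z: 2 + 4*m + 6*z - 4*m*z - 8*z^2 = 4*m - 8*z^2 + z*(6 - 4*m) + 2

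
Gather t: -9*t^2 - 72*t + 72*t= -9*t^2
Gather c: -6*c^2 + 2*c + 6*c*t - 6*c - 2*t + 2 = -6*c^2 + c*(6*t - 4) - 2*t + 2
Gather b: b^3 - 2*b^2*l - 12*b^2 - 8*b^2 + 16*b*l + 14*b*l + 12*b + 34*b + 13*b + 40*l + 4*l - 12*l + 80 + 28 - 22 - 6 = b^3 + b^2*(-2*l - 20) + b*(30*l + 59) + 32*l + 80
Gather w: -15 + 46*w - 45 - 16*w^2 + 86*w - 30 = -16*w^2 + 132*w - 90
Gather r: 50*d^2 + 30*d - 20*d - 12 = 50*d^2 + 10*d - 12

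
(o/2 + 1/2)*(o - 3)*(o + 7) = o^3/2 + 5*o^2/2 - 17*o/2 - 21/2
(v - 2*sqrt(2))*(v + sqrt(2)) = v^2 - sqrt(2)*v - 4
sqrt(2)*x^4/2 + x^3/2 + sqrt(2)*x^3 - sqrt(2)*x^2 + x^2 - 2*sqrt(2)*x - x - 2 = (x + 2)*(x - sqrt(2))*(x + sqrt(2)/2)*(sqrt(2)*x/2 + 1)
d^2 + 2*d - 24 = (d - 4)*(d + 6)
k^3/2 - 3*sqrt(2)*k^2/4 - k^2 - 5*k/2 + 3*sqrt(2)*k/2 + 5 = (k/2 + sqrt(2)/2)*(k - 2)*(k - 5*sqrt(2)/2)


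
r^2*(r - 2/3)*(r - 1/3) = r^4 - r^3 + 2*r^2/9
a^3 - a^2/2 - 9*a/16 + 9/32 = (a - 3/4)*(a - 1/2)*(a + 3/4)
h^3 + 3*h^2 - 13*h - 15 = (h - 3)*(h + 1)*(h + 5)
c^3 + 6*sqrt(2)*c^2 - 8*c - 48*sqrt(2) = (c - 2*sqrt(2))*(c + 2*sqrt(2))*(c + 6*sqrt(2))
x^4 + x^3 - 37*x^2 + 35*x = x*(x - 5)*(x - 1)*(x + 7)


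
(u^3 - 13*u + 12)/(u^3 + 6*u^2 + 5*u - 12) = (u - 3)/(u + 3)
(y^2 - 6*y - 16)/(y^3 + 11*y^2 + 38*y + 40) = (y - 8)/(y^2 + 9*y + 20)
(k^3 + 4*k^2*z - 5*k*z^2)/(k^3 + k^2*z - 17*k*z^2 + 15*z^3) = k/(k - 3*z)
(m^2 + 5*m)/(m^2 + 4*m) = (m + 5)/(m + 4)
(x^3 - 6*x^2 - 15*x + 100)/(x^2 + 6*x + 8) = (x^2 - 10*x + 25)/(x + 2)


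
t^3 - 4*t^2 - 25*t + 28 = (t - 7)*(t - 1)*(t + 4)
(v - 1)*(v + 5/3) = v^2 + 2*v/3 - 5/3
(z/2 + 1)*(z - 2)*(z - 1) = z^3/2 - z^2/2 - 2*z + 2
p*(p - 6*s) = p^2 - 6*p*s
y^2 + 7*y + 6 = (y + 1)*(y + 6)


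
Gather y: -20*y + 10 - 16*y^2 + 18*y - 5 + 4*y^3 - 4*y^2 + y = 4*y^3 - 20*y^2 - y + 5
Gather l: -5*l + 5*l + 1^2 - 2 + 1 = 0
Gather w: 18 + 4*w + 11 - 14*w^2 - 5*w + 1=-14*w^2 - w + 30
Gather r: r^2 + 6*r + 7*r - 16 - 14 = r^2 + 13*r - 30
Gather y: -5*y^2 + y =-5*y^2 + y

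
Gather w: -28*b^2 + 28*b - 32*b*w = -28*b^2 - 32*b*w + 28*b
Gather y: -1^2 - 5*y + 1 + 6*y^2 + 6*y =6*y^2 + y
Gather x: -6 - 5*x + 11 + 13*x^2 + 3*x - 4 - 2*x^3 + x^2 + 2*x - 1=-2*x^3 + 14*x^2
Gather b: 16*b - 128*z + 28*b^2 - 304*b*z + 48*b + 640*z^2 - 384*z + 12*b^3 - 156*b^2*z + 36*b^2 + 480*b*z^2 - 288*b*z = 12*b^3 + b^2*(64 - 156*z) + b*(480*z^2 - 592*z + 64) + 640*z^2 - 512*z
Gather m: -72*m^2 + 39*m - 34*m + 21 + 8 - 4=-72*m^2 + 5*m + 25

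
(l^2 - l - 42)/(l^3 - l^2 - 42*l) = 1/l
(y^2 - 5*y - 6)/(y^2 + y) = (y - 6)/y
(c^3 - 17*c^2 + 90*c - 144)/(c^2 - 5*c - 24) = (c^2 - 9*c + 18)/(c + 3)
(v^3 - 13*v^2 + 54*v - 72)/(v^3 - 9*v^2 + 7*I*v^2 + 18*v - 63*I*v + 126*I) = (v - 4)/(v + 7*I)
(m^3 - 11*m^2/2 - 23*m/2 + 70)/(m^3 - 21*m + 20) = (2*m^2 - 3*m - 35)/(2*(m^2 + 4*m - 5))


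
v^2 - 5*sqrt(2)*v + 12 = (v - 3*sqrt(2))*(v - 2*sqrt(2))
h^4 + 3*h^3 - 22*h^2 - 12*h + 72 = (h - 3)*(h - 2)*(h + 2)*(h + 6)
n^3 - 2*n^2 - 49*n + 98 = (n - 7)*(n - 2)*(n + 7)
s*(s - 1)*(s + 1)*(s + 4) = s^4 + 4*s^3 - s^2 - 4*s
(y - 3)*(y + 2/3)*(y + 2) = y^3 - y^2/3 - 20*y/3 - 4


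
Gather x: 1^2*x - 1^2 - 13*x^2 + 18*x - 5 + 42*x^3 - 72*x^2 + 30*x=42*x^3 - 85*x^2 + 49*x - 6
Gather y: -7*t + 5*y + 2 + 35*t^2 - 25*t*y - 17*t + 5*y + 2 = 35*t^2 - 24*t + y*(10 - 25*t) + 4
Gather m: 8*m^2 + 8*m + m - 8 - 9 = 8*m^2 + 9*m - 17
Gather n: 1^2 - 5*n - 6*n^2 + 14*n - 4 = -6*n^2 + 9*n - 3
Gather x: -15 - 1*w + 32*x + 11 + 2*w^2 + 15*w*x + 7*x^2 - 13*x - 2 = 2*w^2 - w + 7*x^2 + x*(15*w + 19) - 6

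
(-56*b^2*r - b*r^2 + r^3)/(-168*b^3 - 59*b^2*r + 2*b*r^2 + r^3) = r/(3*b + r)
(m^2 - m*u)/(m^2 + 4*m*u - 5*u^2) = m/(m + 5*u)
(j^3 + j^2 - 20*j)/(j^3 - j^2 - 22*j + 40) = j/(j - 2)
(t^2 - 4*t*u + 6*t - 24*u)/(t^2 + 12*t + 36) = (t - 4*u)/(t + 6)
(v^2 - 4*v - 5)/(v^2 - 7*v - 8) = (v - 5)/(v - 8)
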